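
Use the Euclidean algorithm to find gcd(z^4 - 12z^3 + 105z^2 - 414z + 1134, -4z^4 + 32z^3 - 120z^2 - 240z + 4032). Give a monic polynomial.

Apply the Euclidean algorithm:
  z^4 - 12z^3 + 105z^2 - 414z + 1134 = (-1/4)(-4z^4 + 32z^3 - 120z^2 - 240z + 4032) + (-4z^3 + 75z^2 - 474z + 2142)
  -4z^4 + 32z^3 - 120z^2 - 240z + 4032 = (z + 43/4)(-4z^3 + 75z^2 - 474z + 2142) + (-(1809/4)z^2 + (5427/2)z - 37989/2)
  -4z^3 + 75z^2 - 474z + 2142 = ((16/1809)z - 68/603)(-(1809/4)z^2 + (5427/2)z - 37989/2) + (0)
Last nonzero remainder: -(1809/4)z^2 + (5427/2)z - 37989/2. Dividing through by -1809/4 gives the monic gcd z^2 - 6z + 42.

z^2 - 6z + 42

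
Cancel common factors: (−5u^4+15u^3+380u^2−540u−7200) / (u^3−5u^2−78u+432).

Euclidean algorithm in ℚ[u]:
  −5u^4+15u^3+380u^2−540u−7200 = (−5u−10)(u^3−5u^2−78u+432) + (−60u^2+840u−2880)
  u^3−5u^2−78u+432 = (−(1/60)u−3/20)(−60u^2+840u−2880) + (0)
Last nonzero remainder: −60u^2+840u−2880. Dividing through by −60 gives the monic gcd u^2−14u+48.
Cancel u^2−14u+48 from numerator and denominator to get the reduced form.

(−5u^2−55u−150)/(u+9)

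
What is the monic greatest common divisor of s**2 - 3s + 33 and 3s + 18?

1

By polynomial division,
  s**2 - 3s + 33 = ((1/3)s - 3)(3s + 18) + (87)
  3s + 18 = ((1/29)s + 6/29)(87) + (0)
The last nonzero remainder is the constant 87, so the polynomials are coprime and gcd = 1.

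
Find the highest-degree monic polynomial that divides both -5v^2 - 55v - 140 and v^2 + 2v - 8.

Euclidean algorithm in ℚ[v]:
  -5v^2 - 55v - 140 = (-5)(v^2 + 2v - 8) + (-45v - 180)
  v^2 + 2v - 8 = (-(1/45)v + 2/45)(-45v - 180) + (0)
Last nonzero remainder: -45v - 180. Dividing through by -45 gives the monic gcd v + 4.

v + 4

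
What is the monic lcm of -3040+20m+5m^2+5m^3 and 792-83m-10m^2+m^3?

Euclidean algorithm in ℚ[m]:
  5m^3+5m^2+20m-3040 = (5)(m^3-10m^2-83m+792) + (55m^2+435m-7000)
  m^3-10m^2-83m+792 = ((1/55)m-197/605)(55m^2+435m-7000) + ((22496/121)m-179968/121)
  55m^2+435m-7000 = ((6655/22496)m+105875/22496)((22496/121)m-179968/121) + (0)
Last nonzero remainder: (22496/121)m-179968/121. Dividing through by 22496/121 gives the monic gcd m-8.
Then lcm(f, g) = f·g / gcd(f, g); expanding and making the result monic gives the answer.

60192+820m-715m^2-97m^3-m^4+m^5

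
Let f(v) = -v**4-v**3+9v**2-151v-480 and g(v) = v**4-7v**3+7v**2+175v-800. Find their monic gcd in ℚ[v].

v**3-2v**2-3v+160

By polynomial division,
  -v**4-v**3+9v**2-151v-480 = (-1)(v**4-7v**3+7v**2+175v-800) + (-8v**3+16v**2+24v-1280)
  v**4-7v**3+7v**2+175v-800 = (-(1/8)v+5/8)(-8v**3+16v**2+24v-1280) + (0)
Last nonzero remainder: -8v**3+16v**2+24v-1280. Dividing through by -8 gives the monic gcd v**3-2v**2-3v+160.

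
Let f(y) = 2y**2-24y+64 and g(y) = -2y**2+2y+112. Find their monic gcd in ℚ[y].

Repeated division with remainder:
  2y**2-24y+64 = (-1)(-2y**2+2y+112) + (-22y+176)
  -2y**2+2y+112 = ((1/11)y+7/11)(-22y+176) + (0)
Last nonzero remainder: -22y+176. Dividing through by -22 gives the monic gcd y-8.

y-8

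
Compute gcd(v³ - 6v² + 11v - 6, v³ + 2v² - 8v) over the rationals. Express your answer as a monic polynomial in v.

Apply the Euclidean algorithm:
  v³ - 6v² + 11v - 6 = (v³ + 2v² - 8v) + (-8v² + 19v - 6)
  v³ + 2v² - 8v = (-(1/8)v - 35/64)(-8v² + 19v - 6) + ((105/64)v - 105/32)
  -8v² + 19v - 6 = (-(512/105)v + 64/35)((105/64)v - 105/32) + (0)
Last nonzero remainder: (105/64)v - 105/32. Dividing through by 105/64 gives the monic gcd v - 2.

v - 2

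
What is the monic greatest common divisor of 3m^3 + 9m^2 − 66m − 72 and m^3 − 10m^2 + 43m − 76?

Repeated division with remainder:
  3m^3 + 9m^2 − 66m − 72 = (3)(m^3 − 10m^2 + 43m − 76) + (39m^2 − 195m + 156)
  m^3 − 10m^2 + 43m − 76 = ((1/39)m − 5/39)(39m^2 − 195m + 156) + (14m − 56)
  39m^2 − 195m + 156 = ((39/14)m − 39/14)(14m − 56) + (0)
Last nonzero remainder: 14m − 56. Dividing through by 14 gives the monic gcd m − 4.

m − 4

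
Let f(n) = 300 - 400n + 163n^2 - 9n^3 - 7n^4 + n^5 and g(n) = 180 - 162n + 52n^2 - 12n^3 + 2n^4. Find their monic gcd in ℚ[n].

Repeated division with remainder:
  n^5 - 7n^4 - 9n^3 + 163n^2 - 400n + 300 = ((1/2)n - 1/2)(2n^4 - 12n^3 + 52n^2 - 162n + 180) + (-41n^3 + 270n^2 - 571n + 390)
  2n^4 - 12n^3 + 52n^2 - 162n + 180 = (-(2/41)n - 48/1681)(-41n^3 + 270n^2 - 571n + 390) + ((53550/1681)n^2 - (267750/1681)n + 321300/1681)
  -41n^3 + 270n^2 - 571n + 390 = (-(68921/53550)n + 21853/10710)((53550/1681)n^2 - (267750/1681)n + 321300/1681) + (0)
Last nonzero remainder: (53550/1681)n^2 - (267750/1681)n + 321300/1681. Dividing through by 53550/1681 gives the monic gcd n^2 - 5n + 6.

6 - 5n + n^2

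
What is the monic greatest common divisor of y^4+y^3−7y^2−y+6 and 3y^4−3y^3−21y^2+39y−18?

y^3−7y+6

Euclidean algorithm in ℚ[y]:
  y^4+y^3−7y^2−y+6 = (1/3)(3y^4−3y^3−21y^2+39y−18) + (2y^3−14y+12)
  3y^4−3y^3−21y^2+39y−18 = ((3/2)y−3/2)(2y^3−14y+12) + (0)
Last nonzero remainder: 2y^3−14y+12. Dividing through by 2 gives the monic gcd y^3−7y+6.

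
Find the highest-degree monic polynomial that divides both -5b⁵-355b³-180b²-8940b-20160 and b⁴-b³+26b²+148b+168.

b³-3b²+32b+84

By polynomial division,
  -5b⁵-355b³-180b²-8940b-20160 = (-5b-5)(b⁴-b³+26b²+148b+168) + (-230b³+690b²-7360b-19320)
  b⁴-b³+26b²+148b+168 = (-(1/230)b-1/115)(-230b³+690b²-7360b-19320) + (0)
Last nonzero remainder: -230b³+690b²-7360b-19320. Dividing through by -230 gives the monic gcd b³-3b²+32b+84.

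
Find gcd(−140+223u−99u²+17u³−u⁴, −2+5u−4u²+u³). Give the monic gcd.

−1+u

Apply the Euclidean algorithm:
  −u⁴+17u³−99u²+223u−140 = (−u+13)(u³−4u²+5u−2) + (−42u²+156u−114)
  u³−4u²+5u−2 = (−(1/42)u+1/147)(−42u²+156u−114) + ((60/49)u−60/49)
  −42u²+156u−114 = (−(343/10)u+931/10)((60/49)u−60/49) + (0)
Last nonzero remainder: (60/49)u−60/49. Dividing through by 60/49 gives the monic gcd u−1.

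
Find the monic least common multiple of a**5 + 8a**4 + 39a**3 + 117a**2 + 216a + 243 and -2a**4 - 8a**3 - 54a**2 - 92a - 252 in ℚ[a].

a**7 + 10a**6 + 69a**5 + 307a**4 + 996a**3 + 2313a**2 + 3510a + 3402

Apply the Euclidean algorithm:
  a**5 + 8a**4 + 39a**3 + 117a**2 + 216a + 243 = (-(1/2)a - 2)(-2a**4 - 8a**3 - 54a**2 - 92a - 252) + (-4a**3 - 37a**2 - 94a - 261)
  -2a**4 - 8a**3 - 54a**2 - 92a - 252 = ((1/2)a - 21/8)(-4a**3 - 37a**2 - 94a - 261) + (-(833/8)a**2 - (833/4)a - 7497/8)
  -4a**3 - 37a**2 - 94a - 261 = ((32/833)a + 232/833)(-(833/8)a**2 - (833/4)a - 7497/8) + (0)
Last nonzero remainder: -(833/8)a**2 - (833/4)a - 7497/8. Dividing through by -833/8 gives the monic gcd a**2 + 2a + 9.
Then lcm(f, g) = f·g / gcd(f, g); expanding and making the result monic gives the answer.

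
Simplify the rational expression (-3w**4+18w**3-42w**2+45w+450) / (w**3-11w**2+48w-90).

Apply the Euclidean algorithm:
  -3w**4+18w**3-42w**2+45w+450 = (-3w-15)(w**3-11w**2+48w-90) + (-63w**2+495w-900)
  w**3-11w**2+48w-90 = (-(1/63)w+22/441)(-63w**2+495w-900) + ((442/49)w-2210/49)
  -63w**2+495w-900 = (-(3087/442)w+4410/221)((442/49)w-2210/49) + (0)
Last nonzero remainder: (442/49)w-2210/49. Dividing through by 442/49 gives the monic gcd w-5.
Cancel w-5 from numerator and denominator to get the reduced form.

(-3w**3+3w**2-27w-90)/(w**2-6w+18)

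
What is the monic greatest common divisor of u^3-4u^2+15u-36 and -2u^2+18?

u-3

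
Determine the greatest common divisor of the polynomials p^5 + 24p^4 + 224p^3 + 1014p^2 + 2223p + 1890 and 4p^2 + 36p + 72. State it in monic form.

p^2 + 9p + 18

Repeated division with remainder:
  p^5 + 24p^4 + 224p^3 + 1014p^2 + 2223p + 1890 = ((1/4)p^3 + (15/4)p^2 + (71/4)p + 105/4)(4p^2 + 36p + 72) + (0)
Last nonzero remainder: 4p^2 + 36p + 72. Dividing through by 4 gives the monic gcd p^2 + 9p + 18.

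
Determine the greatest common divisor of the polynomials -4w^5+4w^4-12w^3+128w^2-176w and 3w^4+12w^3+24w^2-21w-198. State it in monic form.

w^3+w^2+5w-22

Repeated division with remainder:
  -4w^5+4w^4-12w^3+128w^2-176w = (-(4/3)w+20/3)(3w^4+12w^3+24w^2-21w-198) + (-60w^3-60w^2-300w+1320)
  3w^4+12w^3+24w^2-21w-198 = (-(1/20)w-3/20)(-60w^3-60w^2-300w+1320) + (0)
Last nonzero remainder: -60w^3-60w^2-300w+1320. Dividing through by -60 gives the monic gcd w^3+w^2+5w-22.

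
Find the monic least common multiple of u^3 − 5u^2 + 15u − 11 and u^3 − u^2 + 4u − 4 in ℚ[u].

Euclidean algorithm in ℚ[u]:
  u^3 − 5u^2 + 15u − 11 = (u^3 − u^2 + 4u − 4) + (−4u^2 + 11u − 7)
  u^3 − u^2 + 4u − 4 = (−(1/4)u − 7/16)(−4u^2 + 11u − 7) + ((113/16)u − 113/16)
  −4u^2 + 11u − 7 = (−(64/113)u + 112/113)((113/16)u − 113/16) + (0)
Last nonzero remainder: (113/16)u − 113/16. Dividing through by 113/16 gives the monic gcd u − 1.
Then lcm(f, g) = f·g / gcd(f, g); expanding and making the result monic gives the answer.

u^5 − 5u^4 + 19u^3 − 31u^2 + 60u − 44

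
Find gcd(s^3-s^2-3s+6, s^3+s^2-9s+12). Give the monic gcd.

s^2-3s+3

Apply the Euclidean algorithm:
  s^3-s^2-3s+6 = (s^3+s^2-9s+12) + (-2s^2+6s-6)
  s^3+s^2-9s+12 = (-(1/2)s-2)(-2s^2+6s-6) + (0)
Last nonzero remainder: -2s^2+6s-6. Dividing through by -2 gives the monic gcd s^2-3s+3.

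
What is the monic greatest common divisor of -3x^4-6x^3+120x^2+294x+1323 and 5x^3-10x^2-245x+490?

x^2-49

By polynomial division,
  -3x^4-6x^3+120x^2+294x+1323 = (-(3/5)x-12/5)(5x^3-10x^2-245x+490) + (-51x^2+2499)
  5x^3-10x^2-245x+490 = (-(5/51)x+10/51)(-51x^2+2499) + (0)
Last nonzero remainder: -51x^2+2499. Dividing through by -51 gives the monic gcd x^2-49.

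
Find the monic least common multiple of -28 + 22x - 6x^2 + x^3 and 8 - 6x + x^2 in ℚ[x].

Euclidean algorithm in ℚ[x]:
  x^3 - 6x^2 + 22x - 28 = (x)(x^2 - 6x + 8) + (14x - 28)
  x^2 - 6x + 8 = ((1/14)x - 2/7)(14x - 28) + (0)
Last nonzero remainder: 14x - 28. Dividing through by 14 gives the monic gcd x - 2.
Then lcm(f, g) = f·g / gcd(f, g); expanding and making the result monic gives the answer.

112 - 116x + 46x^2 - 10x^3 + x^4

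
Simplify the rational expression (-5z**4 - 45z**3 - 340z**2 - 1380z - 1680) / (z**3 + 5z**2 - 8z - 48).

(-5z**3 - 25z**2 - 240z - 420)/(z**2 + z - 12)

Repeated division with remainder:
  -5z**4 - 45z**3 - 340z**2 - 1380z - 1680 = (-5z - 20)(z**3 + 5z**2 - 8z - 48) + (-280z**2 - 1780z - 2640)
  z**3 + 5z**2 - 8z - 48 = (-(1/280)z + 19/3920)(-280z**2 - 1780z - 2640) + (-(1725/196)z - 1725/49)
  -280z**2 - 1780z - 2640 = ((10976/345)z + 8624/115)(-(1725/196)z - 1725/49) + (0)
Last nonzero remainder: -(1725/196)z - 1725/49. Dividing through by -1725/196 gives the monic gcd z + 4.
Cancel z + 4 from numerator and denominator to get the reduced form.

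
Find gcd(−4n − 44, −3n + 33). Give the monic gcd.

1

Repeated division with remainder:
  −4n − 44 = (4/3)(−3n + 33) + (−88)
  −3n + 33 = ((3/88)n − 3/8)(−88) + (0)
The last nonzero remainder is the constant −88, so the polynomials are coprime and gcd = 1.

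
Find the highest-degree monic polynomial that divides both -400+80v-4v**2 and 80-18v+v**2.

By polynomial division,
  -4v**2+80v-400 = (-4)(v**2-18v+80) + (8v-80)
  v**2-18v+80 = ((1/8)v-1)(8v-80) + (0)
Last nonzero remainder: 8v-80. Dividing through by 8 gives the monic gcd v-10.

-10+v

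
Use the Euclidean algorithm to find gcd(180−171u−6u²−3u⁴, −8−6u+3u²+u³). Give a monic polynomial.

4+u

Apply the Euclidean algorithm:
  −3u⁴−6u²−171u+180 = (−3u+9)(u³+3u²−6u−8) + (−51u²−141u+252)
  u³+3u²−6u−8 = (−(1/51)u−4/867)(−51u²−141u+252) + (−(494/289)u−1976/289)
  −51u²−141u+252 = ((14739/494)u−18207/494)(−(494/289)u−1976/289) + (0)
Last nonzero remainder: −(494/289)u−1976/289. Dividing through by −494/289 gives the monic gcd u+4.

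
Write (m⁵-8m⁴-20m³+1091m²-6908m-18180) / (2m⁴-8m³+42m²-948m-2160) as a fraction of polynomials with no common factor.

(m³-m²-9m+1010)/(2m²+6m+120)

Apply the Euclidean algorithm:
  m⁵-8m⁴-20m³+1091m²-6908m-18180 = ((1/2)m-2)(2m⁴-8m³+42m²-948m-2160) + (-57m³+1649m²-7724m-22500)
  2m⁴-8m³+42m²-948m-2160 = (-(2/57)m-2842/3249)(-57m³+1649m²-7724m-22500) + ((3942380/3249)m²-(27596660/3249)m-7884760/361)
  -57m³+1649m²-7724m-22500 = (-(185193/3942380)m+406125/394238)((3942380/3249)m²-(27596660/3249)m-7884760/361) + (0)
Last nonzero remainder: (3942380/3249)m²-(27596660/3249)m-7884760/361. Dividing through by 3942380/3249 gives the monic gcd m²-7m-18.
Cancel m²-7m-18 from numerator and denominator to get the reduced form.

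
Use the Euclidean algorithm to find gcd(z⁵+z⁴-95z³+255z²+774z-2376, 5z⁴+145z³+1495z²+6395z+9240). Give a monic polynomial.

Euclidean algorithm in ℚ[z]:
  z⁵+z⁴-95z³+255z²+774z-2376 = ((1/5)z-28/5)(5z⁴+145z³+1495z²+6395z+9240) + (418z³+7348z²+34738z+49368)
  5z⁴+145z³+1495z²+6395z+9240 = ((5/418)z+1085/7942)(418z³+7348z²+34738z+49368) + ((27300/361)z²+(382200/361)z+900900/361)
  418z³+7348z²+34738z+49368 = ((75449/13650)z+135014/6825)((27300/361)z²+(382200/361)z+900900/361) + (0)
Last nonzero remainder: (27300/361)z²+(382200/361)z+900900/361. Dividing through by 27300/361 gives the monic gcd z²+14z+33.

z²+14z+33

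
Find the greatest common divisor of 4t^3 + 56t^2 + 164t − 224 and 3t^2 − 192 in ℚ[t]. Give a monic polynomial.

Repeated division with remainder:
  4t^3 + 56t^2 + 164t − 224 = ((4/3)t + 56/3)(3t^2 − 192) + (420t + 3360)
  3t^2 − 192 = ((1/140)t − 2/35)(420t + 3360) + (0)
Last nonzero remainder: 420t + 3360. Dividing through by 420 gives the monic gcd t + 8.

t + 8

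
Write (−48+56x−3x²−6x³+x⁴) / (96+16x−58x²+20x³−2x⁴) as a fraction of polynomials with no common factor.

Apply the Euclidean algorithm:
  x⁴−6x³−3x²+56x−48 = (−1/2)(−2x⁴+20x³−58x²+16x+96) + (4x³−32x²+64x)
  −2x⁴+20x³−58x²+16x+96 = (−(1/2)x+1)(4x³−32x²+64x) + (6x²−48x+96)
  4x³−32x²+64x = ((2/3)x)(6x²−48x+96) + (0)
Last nonzero remainder: 6x²−48x+96. Dividing through by 6 gives the monic gcd x²−8x+16.
Cancel x²−8x+16 from numerator and denominator to get the reduced form.

(3−2x−x²)/(−6−4x+2x²)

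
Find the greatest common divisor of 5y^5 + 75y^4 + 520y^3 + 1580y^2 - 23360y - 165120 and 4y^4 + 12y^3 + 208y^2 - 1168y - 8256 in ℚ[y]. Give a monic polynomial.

Repeated division with remainder:
  5y^5 + 75y^4 + 520y^3 + 1580y^2 - 23360y - 165120 = ((5/4)y + 15)(4y^4 + 12y^3 + 208y^2 - 1168y - 8256) + (80y^3 - 80y^2 + 4480y - 41280)
  4y^4 + 12y^3 + 208y^2 - 1168y - 8256 = ((1/20)y + 1/5)(80y^3 - 80y^2 + 4480y - 41280) + (0)
Last nonzero remainder: 80y^3 - 80y^2 + 4480y - 41280. Dividing through by 80 gives the monic gcd y^3 - y^2 + 56y - 516.

y^3 - y^2 + 56y - 516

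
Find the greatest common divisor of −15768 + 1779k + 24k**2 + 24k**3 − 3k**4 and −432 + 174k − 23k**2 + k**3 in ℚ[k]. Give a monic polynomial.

72 − 17k + k**2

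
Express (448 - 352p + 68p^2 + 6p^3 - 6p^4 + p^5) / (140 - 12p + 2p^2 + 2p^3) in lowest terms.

(32 - 16p - 2p^2 + p^3)/(10 + 2p)

Repeated division with remainder:
  p^5 - 6p^4 + 6p^3 + 68p^2 - 352p + 448 = ((1/2)p^2 - (7/2)p + 19/2)(2p^3 + 2p^2 - 12p + 140) + (-63p^2 + 252p - 882)
  2p^3 + 2p^2 - 12p + 140 = (-(2/63)p - 10/63)(-63p^2 + 252p - 882) + (0)
Last nonzero remainder: -63p^2 + 252p - 882. Dividing through by -63 gives the monic gcd p^2 - 4p + 14.
Cancel p^2 - 4p + 14 from numerator and denominator to get the reduced form.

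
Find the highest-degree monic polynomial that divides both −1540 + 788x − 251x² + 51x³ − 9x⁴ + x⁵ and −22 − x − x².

Euclidean algorithm in ℚ[x]:
  x⁵ − 9x⁴ + 51x³ − 251x² + 788x − 1540 = (−x³ + 10x² − 39x + 70)(−x² − x − 22) + (0)
Last nonzero remainder: −x² − x − 22. Dividing through by −1 gives the monic gcd x² + x + 22.

22 + x + x²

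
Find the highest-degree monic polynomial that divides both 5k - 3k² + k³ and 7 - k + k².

1

Repeated division with remainder:
  k³ - 3k² + 5k = (k - 2)(k² - k + 7) + (-4k + 14)
  k² - k + 7 = (-(1/4)k - 5/8)(-4k + 14) + (63/4)
  -4k + 14 = (-(16/63)k + 8/9)(63/4) + (0)
The last nonzero remainder is the constant 63/4, so the polynomials are coprime and gcd = 1.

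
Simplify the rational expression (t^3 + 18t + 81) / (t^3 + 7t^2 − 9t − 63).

(t^2 − 3t + 27)/(t^2 + 4t − 21)

Apply the Euclidean algorithm:
  t^3 + 18t + 81 = (t^3 + 7t^2 − 9t − 63) + (−7t^2 + 27t + 144)
  t^3 + 7t^2 − 9t − 63 = (−(1/7)t − 76/49)(−7t^2 + 27t + 144) + ((2619/49)t + 7857/49)
  −7t^2 + 27t + 144 = (−(343/2619)t + 784/873)((2619/49)t + 7857/49) + (0)
Last nonzero remainder: (2619/49)t + 7857/49. Dividing through by 2619/49 gives the monic gcd t + 3.
Cancel t + 3 from numerator and denominator to get the reduced form.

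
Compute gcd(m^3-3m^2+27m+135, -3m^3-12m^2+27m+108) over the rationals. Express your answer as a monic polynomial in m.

m+3

Euclidean algorithm in ℚ[m]:
  m^3-3m^2+27m+135 = (-1/3)(-3m^3-12m^2+27m+108) + (-7m^2+36m+171)
  -3m^3-12m^2+27m+108 = ((3/7)m+192/49)(-7m^2+36m+171) + (-(9180/49)m-27540/49)
  -7m^2+36m+171 = ((343/9180)m-931/3060)(-(9180/49)m-27540/49) + (0)
Last nonzero remainder: -(9180/49)m-27540/49. Dividing through by -9180/49 gives the monic gcd m+3.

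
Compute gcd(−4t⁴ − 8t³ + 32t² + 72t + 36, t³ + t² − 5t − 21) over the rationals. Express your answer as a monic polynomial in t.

Repeated division with remainder:
  −4t⁴ − 8t³ + 32t² + 72t + 36 = (−4t − 4)(t³ + t² − 5t − 21) + (16t² − 32t − 48)
  t³ + t² − 5t − 21 = ((1/16)t + 3/16)(16t² − 32t − 48) + (4t − 12)
  16t² − 32t − 48 = (4t + 4)(4t − 12) + (0)
Last nonzero remainder: 4t − 12. Dividing through by 4 gives the monic gcd t − 3.

t − 3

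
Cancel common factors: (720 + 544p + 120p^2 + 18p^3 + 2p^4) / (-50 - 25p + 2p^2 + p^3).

(72 + 4p + 2p^2)/(-5 + p)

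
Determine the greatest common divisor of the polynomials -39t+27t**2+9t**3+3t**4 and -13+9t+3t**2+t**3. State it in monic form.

-13+9t+3t**2+t**3

By polynomial division,
  3t**4+9t**3+27t**2-39t = (3t)(t**3+3t**2+9t-13) + (0)
The last nonzero remainder t**3+3t**2+9t-13 is already monic.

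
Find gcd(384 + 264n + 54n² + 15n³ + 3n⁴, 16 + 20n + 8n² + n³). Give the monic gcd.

Apply the Euclidean algorithm:
  3n⁴ + 15n³ + 54n² + 264n + 384 = (3n − 9)(n³ + 8n² + 20n + 16) + (66n² + 396n + 528)
  n³ + 8n² + 20n + 16 = ((1/66)n + 1/33)(66n² + 396n + 528) + (0)
Last nonzero remainder: 66n² + 396n + 528. Dividing through by 66 gives the monic gcd n² + 6n + 8.

8 + 6n + n²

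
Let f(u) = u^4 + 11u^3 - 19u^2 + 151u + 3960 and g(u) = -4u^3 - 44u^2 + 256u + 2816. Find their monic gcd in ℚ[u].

Apply the Euclidean algorithm:
  u^4 + 11u^3 - 19u^2 + 151u + 3960 = (-(1/4)u)(-4u^3 - 44u^2 + 256u + 2816) + (45u^2 + 855u + 3960)
  -4u^3 - 44u^2 + 256u + 2816 = (-(4/45)u + 32/45)(45u^2 + 855u + 3960) + (0)
Last nonzero remainder: 45u^2 + 855u + 3960. Dividing through by 45 gives the monic gcd u^2 + 19u + 88.

u^2 + 19u + 88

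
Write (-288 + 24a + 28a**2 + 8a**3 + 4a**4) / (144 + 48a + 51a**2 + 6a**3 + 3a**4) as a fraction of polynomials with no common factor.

By polynomial division,
  4a**4 + 8a**3 + 28a**2 + 24a - 288 = (4/3)(3a**4 + 6a**3 + 51a**2 + 48a + 144) + (-40a**2 - 40a - 480)
  3a**4 + 6a**3 + 51a**2 + 48a + 144 = (-(3/40)a**2 - (3/40)a - 3/10)(-40a**2 - 40a - 480) + (0)
Last nonzero remainder: -40a**2 - 40a - 480. Dividing through by -40 gives the monic gcd a**2 + a + 12.
Cancel a**2 + a + 12 from numerator and denominator to get the reduced form.

(-24 + 4a + 4a**2)/(12 + 3a + 3a**2)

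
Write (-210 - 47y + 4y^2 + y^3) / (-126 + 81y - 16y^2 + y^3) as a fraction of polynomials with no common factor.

Euclidean algorithm in ℚ[y]:
  y^3 + 4y^2 - 47y - 210 = (y^3 - 16y^2 + 81y - 126) + (20y^2 - 128y - 84)
  y^3 - 16y^2 + 81y - 126 = ((1/20)y - 12/25)(20y^2 - 128y - 84) + ((594/25)y - 4158/25)
  20y^2 - 128y - 84 = ((250/297)y + 50/99)((594/25)y - 4158/25) + (0)
Last nonzero remainder: (594/25)y - 4158/25. Dividing through by 594/25 gives the monic gcd y - 7.
Cancel y - 7 from numerator and denominator to get the reduced form.

(30 + 11y + y^2)/(18 - 9y + y^2)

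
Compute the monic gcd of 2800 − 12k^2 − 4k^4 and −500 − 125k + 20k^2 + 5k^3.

Apply the Euclidean algorithm:
  −4k^4 − 12k^2 + 2800 = (−(4/5)k + 16/5)(5k^3 + 20k^2 − 125k − 500) + (−176k^2 + 4400)
  5k^3 + 20k^2 − 125k − 500 = (−(5/176)k − 5/44)(−176k^2 + 4400) + (0)
Last nonzero remainder: −176k^2 + 4400. Dividing through by −176 gives the monic gcd k^2 − 25.

−25 + k^2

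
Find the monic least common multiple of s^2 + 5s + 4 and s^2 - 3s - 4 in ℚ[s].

s^3 + s^2 - 16s - 16

Apply the Euclidean algorithm:
  s^2 + 5s + 4 = (s^2 - 3s - 4) + (8s + 8)
  s^2 - 3s - 4 = ((1/8)s - 1/2)(8s + 8) + (0)
Last nonzero remainder: 8s + 8. Dividing through by 8 gives the monic gcd s + 1.
Then lcm(f, g) = f·g / gcd(f, g); expanding and making the result monic gives the answer.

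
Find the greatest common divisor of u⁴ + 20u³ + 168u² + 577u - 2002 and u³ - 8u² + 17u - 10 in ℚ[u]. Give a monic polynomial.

u - 2

Euclidean algorithm in ℚ[u]:
  u⁴ + 20u³ + 168u² + 577u - 2002 = (u + 28)(u³ - 8u² + 17u - 10) + (375u² + 111u - 1722)
  u³ - 8u² + 17u - 10 = ((1/375)u - 1037/46875)(375u² + 111u - 1722) + ((375744/15625)u - 751488/15625)
  375u² + 111u - 1722 = ((1953125/125248)u + 4484375/125248)((375744/15625)u - 751488/15625) + (0)
Last nonzero remainder: (375744/15625)u - 751488/15625. Dividing through by 375744/15625 gives the monic gcd u - 2.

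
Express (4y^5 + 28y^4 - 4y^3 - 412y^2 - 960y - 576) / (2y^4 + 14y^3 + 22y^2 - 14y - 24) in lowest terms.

(2y^2 - 2y - 24)/(y - 1)

By polynomial division,
  4y^5 + 28y^4 - 4y^3 - 412y^2 - 960y - 576 = (2y)(2y^4 + 14y^3 + 22y^2 - 14y - 24) + (-48y^3 - 384y^2 - 912y - 576)
  2y^4 + 14y^3 + 22y^2 - 14y - 24 = (-(1/24)y + 1/24)(-48y^3 - 384y^2 - 912y - 576) + (0)
Last nonzero remainder: -48y^3 - 384y^2 - 912y - 576. Dividing through by -48 gives the monic gcd y^3 + 8y^2 + 19y + 12.
Cancel y^3 + 8y^2 + 19y + 12 from numerator and denominator to get the reduced form.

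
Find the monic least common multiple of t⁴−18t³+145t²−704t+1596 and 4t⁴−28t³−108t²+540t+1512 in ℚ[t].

Euclidean algorithm in ℚ[t]:
  t⁴−18t³+145t²−704t+1596 = (1/4)(4t⁴−28t³−108t²+540t+1512) + (−11t³+172t²−839t+1218)
  4t⁴−28t³−108t²+540t+1512 = (−(4/11)t−380/121)(−11t³+172t²−839t+1218) + ((15376/121)t²−(199888/121)t+645792/121)
  −11t³+172t²−839t+1218 = (−(1331/15376)t+3509/15376)((15376/121)t²−(199888/121)t+645792/121) + (0)
Last nonzero remainder: (15376/121)t²−(199888/121)t+645792/121. Dividing through by 15376/121 gives the monic gcd t²−13t+42.
Then lcm(f, g) = f·g / gcd(f, g); expanding and making the result monic gives the answer.

t⁶−12t⁵+46t⁴+4t³−1323t²+3240t+14364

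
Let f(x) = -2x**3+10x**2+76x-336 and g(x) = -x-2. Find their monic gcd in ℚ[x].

Apply the Euclidean algorithm:
  -2x**3+10x**2+76x-336 = (2x**2-14x-48)(-x-2) + (-432)
  -x-2 = ((1/432)x+1/216)(-432) + (0)
The last nonzero remainder is the constant -432, so the polynomials are coprime and gcd = 1.

1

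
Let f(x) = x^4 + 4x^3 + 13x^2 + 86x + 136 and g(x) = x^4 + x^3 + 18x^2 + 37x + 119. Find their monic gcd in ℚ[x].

x^2 − 2x + 17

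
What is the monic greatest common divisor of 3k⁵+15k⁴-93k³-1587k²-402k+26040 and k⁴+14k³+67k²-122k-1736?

k³+7k²+18k-248

Apply the Euclidean algorithm:
  3k⁵+15k⁴-93k³-1587k²-402k+26040 = (3k-27)(k⁴+14k³+67k²-122k-1736) + (84k³+588k²+1512k-20832)
  k⁴+14k³+67k²-122k-1736 = ((1/84)k+1/12)(84k³+588k²+1512k-20832) + (0)
Last nonzero remainder: 84k³+588k²+1512k-20832. Dividing through by 84 gives the monic gcd k³+7k²+18k-248.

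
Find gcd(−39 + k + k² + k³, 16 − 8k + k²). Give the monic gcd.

1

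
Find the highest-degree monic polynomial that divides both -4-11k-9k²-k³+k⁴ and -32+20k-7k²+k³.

Euclidean algorithm in ℚ[k]:
  k⁴-k³-9k²-11k-4 = (k+6)(k³-7k²+20k-32) + (13k²-99k+188)
  k³-7k²+20k-32 = ((1/13)k+8/169)(13k²-99k+188) + ((1728/169)k-6912/169)
  13k²-99k+188 = ((2197/1728)k-7943/1728)((1728/169)k-6912/169) + (0)
Last nonzero remainder: (1728/169)k-6912/169. Dividing through by 1728/169 gives the monic gcd k-4.

-4+k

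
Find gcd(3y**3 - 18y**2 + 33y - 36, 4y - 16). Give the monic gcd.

y - 4

Repeated division with remainder:
  3y**3 - 18y**2 + 33y - 36 = ((3/4)y**2 - (3/2)y + 9/4)(4y - 16) + (0)
Last nonzero remainder: 4y - 16. Dividing through by 4 gives the monic gcd y - 4.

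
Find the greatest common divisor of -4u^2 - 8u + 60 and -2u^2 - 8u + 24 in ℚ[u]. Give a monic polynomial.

Repeated division with remainder:
  -4u^2 - 8u + 60 = (2)(-2u^2 - 8u + 24) + (8u + 12)
  -2u^2 - 8u + 24 = (-(1/4)u - 5/8)(8u + 12) + (63/2)
  8u + 12 = ((16/63)u + 8/21)(63/2) + (0)
The last nonzero remainder is the constant 63/2, so the polynomials are coprime and gcd = 1.

1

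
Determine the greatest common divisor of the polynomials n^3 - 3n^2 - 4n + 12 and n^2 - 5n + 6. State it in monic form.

n^2 - 5n + 6

By polynomial division,
  n^3 - 3n^2 - 4n + 12 = (n + 2)(n^2 - 5n + 6) + (0)
The last nonzero remainder n^2 - 5n + 6 is already monic.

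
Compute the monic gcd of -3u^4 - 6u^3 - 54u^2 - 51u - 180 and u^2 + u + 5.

Euclidean algorithm in ℚ[u]:
  -3u^4 - 6u^3 - 54u^2 - 51u - 180 = (-3u^2 - 3u - 36)(u^2 + u + 5) + (0)
The last nonzero remainder u^2 + u + 5 is already monic.

u^2 + u + 5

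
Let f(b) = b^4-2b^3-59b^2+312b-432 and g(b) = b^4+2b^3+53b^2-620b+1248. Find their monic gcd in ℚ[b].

b^2-7b+12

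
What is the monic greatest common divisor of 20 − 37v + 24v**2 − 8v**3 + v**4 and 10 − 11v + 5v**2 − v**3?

Repeated division with remainder:
  v**4 − 8v**3 + 24v**2 − 37v + 20 = (−v + 3)(−v**3 + 5v**2 − 11v + 10) + (−2v**2 + 6v − 10)
  −v**3 + 5v**2 − 11v + 10 = ((1/2)v − 1)(−2v**2 + 6v − 10) + (0)
Last nonzero remainder: −2v**2 + 6v − 10. Dividing through by −2 gives the monic gcd v**2 − 3v + 5.

5 − 3v + v**2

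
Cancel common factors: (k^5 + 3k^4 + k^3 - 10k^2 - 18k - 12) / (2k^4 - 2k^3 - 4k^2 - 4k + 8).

By polynomial division,
  k^5 + 3k^4 + k^3 - 10k^2 - 18k - 12 = ((1/2)k + 2)(2k^4 - 2k^3 - 4k^2 - 4k + 8) + (7k^3 - 14k - 28)
  2k^4 - 2k^3 - 4k^2 - 4k + 8 = ((2/7)k - 2/7)(7k^3 - 14k - 28) + (0)
Last nonzero remainder: 7k^3 - 14k - 28. Dividing through by 7 gives the monic gcd k^3 - 2k - 4.
Cancel k^3 - 2k - 4 from numerator and denominator to get the reduced form.

(k^2 + 3k + 3)/(2k - 2)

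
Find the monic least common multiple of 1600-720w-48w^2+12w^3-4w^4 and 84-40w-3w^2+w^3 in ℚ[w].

16800-7160w-1084w^2+294w^3-27w^4-4w^5+w^6

By polynomial division,
  -4w^4+12w^3-48w^2-720w+1600 = (-4w)(w^3-3w^2-40w+84) + (-208w^2-384w+1600)
  w^3-3w^2-40w+84 = (-(1/208)w+63/2704)(-208w^2-384w+1600) + (-(3948/169)w+7896/169)
  -208w^2-384w+1600 = ((8788/987)w+33800/987)(-(3948/169)w+7896/169) + (0)
Last nonzero remainder: -(3948/169)w+7896/169. Dividing through by -3948/169 gives the monic gcd w-2.
Then lcm(f, g) = f·g / gcd(f, g); expanding and making the result monic gives the answer.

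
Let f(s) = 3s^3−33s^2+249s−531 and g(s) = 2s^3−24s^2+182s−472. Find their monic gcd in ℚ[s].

s^2−8s+59

Euclidean algorithm in ℚ[s]:
  3s^3−33s^2+249s−531 = (3/2)(2s^3−24s^2+182s−472) + (3s^2−24s+177)
  2s^3−24s^2+182s−472 = ((2/3)s−8/3)(3s^2−24s+177) + (0)
Last nonzero remainder: 3s^2−24s+177. Dividing through by 3 gives the monic gcd s^2−8s+59.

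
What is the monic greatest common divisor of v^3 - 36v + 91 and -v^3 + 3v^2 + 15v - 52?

v^2 - 7v + 13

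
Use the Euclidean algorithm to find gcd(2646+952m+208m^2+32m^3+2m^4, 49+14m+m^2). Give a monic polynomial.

Euclidean algorithm in ℚ[m]:
  2m^4+32m^3+208m^2+952m+2646 = (2m^2+4m+54)(m^2+14m+49) + (0)
The last nonzero remainder m^2+14m+49 is already monic.

49+14m+m^2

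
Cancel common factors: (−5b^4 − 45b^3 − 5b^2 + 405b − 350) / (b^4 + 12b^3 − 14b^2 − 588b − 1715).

Repeated division with remainder:
  −5b^4 − 45b^3 − 5b^2 + 405b − 350 = (−5)(b^4 + 12b^3 − 14b^2 − 588b − 1715) + (15b^3 − 75b^2 − 2535b − 8925)
  b^4 + 12b^3 − 14b^2 − 588b − 1715 = ((1/15)b + 17/15)(15b^3 − 75b^2 − 2535b − 8925) + (240b^2 + 2880b + 8400)
  15b^3 − 75b^2 − 2535b − 8925 = ((1/16)b − 17/16)(240b^2 + 2880b + 8400) + (0)
Last nonzero remainder: 240b^2 + 2880b + 8400. Dividing through by 240 gives the monic gcd b^2 + 12b + 35.
Cancel b^2 + 12b + 35 from numerator and denominator to get the reduced form.

(−5b^2 + 15b − 10)/(b^2 − 49)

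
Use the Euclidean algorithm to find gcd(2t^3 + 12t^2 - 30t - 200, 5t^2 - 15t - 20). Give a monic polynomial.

By polynomial division,
  2t^3 + 12t^2 - 30t - 200 = ((2/5)t + 18/5)(5t^2 - 15t - 20) + (32t - 128)
  5t^2 - 15t - 20 = ((5/32)t + 5/32)(32t - 128) + (0)
Last nonzero remainder: 32t - 128. Dividing through by 32 gives the monic gcd t - 4.

t - 4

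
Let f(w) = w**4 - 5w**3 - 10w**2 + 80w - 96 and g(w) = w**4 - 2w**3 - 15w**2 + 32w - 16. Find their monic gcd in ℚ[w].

Apply the Euclidean algorithm:
  w**4 - 5w**3 - 10w**2 + 80w - 96 = (w**4 - 2w**3 - 15w**2 + 32w - 16) + (-3w**3 + 5w**2 + 48w - 80)
  w**4 - 2w**3 - 15w**2 + 32w - 16 = (-(1/3)w + 1/9)(-3w**3 + 5w**2 + 48w - 80) + ((4/9)w**2 - 64/9)
  -3w**3 + 5w**2 + 48w - 80 = (-(27/4)w + 45/4)((4/9)w**2 - 64/9) + (0)
Last nonzero remainder: (4/9)w**2 - 64/9. Dividing through by 4/9 gives the monic gcd w**2 - 16.

w**2 - 16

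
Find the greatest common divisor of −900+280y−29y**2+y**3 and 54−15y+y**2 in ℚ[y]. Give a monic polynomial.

Apply the Euclidean algorithm:
  y**3−29y**2+280y−900 = (y−14)(y**2−15y+54) + (16y−144)
  y**2−15y+54 = ((1/16)y−3/8)(16y−144) + (0)
Last nonzero remainder: 16y−144. Dividing through by 16 gives the monic gcd y−9.

−9+y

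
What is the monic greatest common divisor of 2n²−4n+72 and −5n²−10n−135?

Repeated division with remainder:
  2n²−4n+72 = (−2/5)(−5n²−10n−135) + (−8n+18)
  −5n²−10n−135 = ((5/8)n+85/32)(−8n+18) + (−2925/16)
  −8n+18 = ((128/2925)n−32/325)(−2925/16) + (0)
The last nonzero remainder is the constant −2925/16, so the polynomials are coprime and gcd = 1.

1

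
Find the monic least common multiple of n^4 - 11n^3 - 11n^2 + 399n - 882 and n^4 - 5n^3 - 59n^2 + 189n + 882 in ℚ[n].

n^5 - 8n^4 - 44n^3 + 366n^2 + 315n - 2646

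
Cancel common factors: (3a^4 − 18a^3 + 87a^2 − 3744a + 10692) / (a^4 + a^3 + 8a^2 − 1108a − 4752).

Repeated division with remainder:
  3a^4 − 18a^3 + 87a^2 − 3744a + 10692 = (3)(a^4 + a^3 + 8a^2 − 1108a − 4752) + (−21a^3 + 63a^2 − 420a + 24948)
  a^4 + a^3 + 8a^2 − 1108a − 4752 = (−(1/21)a − 4/21)(−21a^3 + 63a^2 − 420a + 24948) + (0)
Last nonzero remainder: −21a^3 + 63a^2 − 420a + 24948. Dividing through by −21 gives the monic gcd a^3 − 3a^2 + 20a − 1188.
Cancel a^3 − 3a^2 + 20a − 1188 from numerator and denominator to get the reduced form.

(3a − 9)/(a + 4)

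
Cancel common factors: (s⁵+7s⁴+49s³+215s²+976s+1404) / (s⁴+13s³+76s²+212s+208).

(s²-2s+27)/(s+4)

Euclidean algorithm in ℚ[s]:
  s⁵+7s⁴+49s³+215s²+976s+1404 = (s-6)(s⁴+13s³+76s²+212s+208) + (51s³+459s²+2040s+2652)
  s⁴+13s³+76s²+212s+208 = ((1/51)s+4/51)(51s³+459s²+2040s+2652) + (0)
Last nonzero remainder: 51s³+459s²+2040s+2652. Dividing through by 51 gives the monic gcd s³+9s²+40s+52.
Cancel s³+9s²+40s+52 from numerator and denominator to get the reduced form.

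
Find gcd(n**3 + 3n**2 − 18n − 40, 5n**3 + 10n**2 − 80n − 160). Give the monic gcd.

Repeated division with remainder:
  n**3 + 3n**2 − 18n − 40 = (1/5)(5n**3 + 10n**2 − 80n − 160) + (n**2 − 2n − 8)
  5n**3 + 10n**2 − 80n − 160 = (5n + 20)(n**2 − 2n − 8) + (0)
The last nonzero remainder n**2 − 2n − 8 is already monic.

n**2 − 2n − 8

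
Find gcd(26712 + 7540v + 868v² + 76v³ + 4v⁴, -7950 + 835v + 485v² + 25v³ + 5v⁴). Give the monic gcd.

Apply the Euclidean algorithm:
  4v⁴ + 76v³ + 868v² + 7540v + 26712 = (4/5)(5v⁴ + 25v³ + 485v² + 835v - 7950) + (56v³ + 480v² + 6872v + 33072)
  5v⁴ + 25v³ + 485v² + 835v - 7950 = ((5/56)v - 125/392)(56v³ + 480v² + 6872v + 33072) + ((1200/49)v² + (3600/49)v + 127200/49)
  56v³ + 480v² + 6872v + 33072 = ((343/150)v + 637/50)((1200/49)v² + (3600/49)v + 127200/49) + (0)
Last nonzero remainder: (1200/49)v² + (3600/49)v + 127200/49. Dividing through by 1200/49 gives the monic gcd v² + 3v + 106.

106 + 3v + v²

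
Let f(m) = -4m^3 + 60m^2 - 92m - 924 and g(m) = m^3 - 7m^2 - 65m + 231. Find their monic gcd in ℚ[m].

Repeated division with remainder:
  -4m^3 + 60m^2 - 92m - 924 = (-4)(m^3 - 7m^2 - 65m + 231) + (32m^2 - 352m)
  m^3 - 7m^2 - 65m + 231 = ((1/32)m + 1/8)(32m^2 - 352m) + (-21m + 231)
  32m^2 - 352m = (-(32/21)m)(-21m + 231) + (0)
Last nonzero remainder: -21m + 231. Dividing through by -21 gives the monic gcd m - 11.

m - 11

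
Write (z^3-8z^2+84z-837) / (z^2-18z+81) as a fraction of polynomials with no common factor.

(z^2+z+93)/(z-9)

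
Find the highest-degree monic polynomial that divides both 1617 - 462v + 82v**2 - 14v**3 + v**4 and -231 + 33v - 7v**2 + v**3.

-231 + 33v - 7v**2 + v**3

By polynomial division,
  v**4 - 14v**3 + 82v**2 - 462v + 1617 = (v - 7)(v**3 - 7v**2 + 33v - 231) + (0)
The last nonzero remainder v**3 - 7v**2 + 33v - 231 is already monic.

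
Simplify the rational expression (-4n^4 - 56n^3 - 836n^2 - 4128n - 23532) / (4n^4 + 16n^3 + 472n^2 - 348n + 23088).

Apply the Euclidean algorithm:
  -4n^4 - 56n^3 - 836n^2 - 4128n - 23532 = (-1)(4n^4 + 16n^3 + 472n^2 - 348n + 23088) + (-40n^3 - 364n^2 - 4476n - 444)
  4n^4 + 16n^3 + 472n^2 - 348n + 23088 = (-(1/10)n + 51/100)(-40n^3 - 364n^2 - 4476n - 444) + ((5251/25)n^2 + (47259/25)n + 582861/25)
  -40n^3 - 364n^2 - 4476n - 444 = (-(1000/5251)n - 100/5251)((5251/25)n^2 + (47259/25)n + 582861/25) + (0)
Last nonzero remainder: (5251/25)n^2 + (47259/25)n + 582861/25. Dividing through by 5251/25 gives the monic gcd n^2 + 9n + 111.
Cancel n^2 + 9n + 111 from numerator and denominator to get the reduced form.

(-n^2 - 5n - 53)/(n^2 - 5n + 52)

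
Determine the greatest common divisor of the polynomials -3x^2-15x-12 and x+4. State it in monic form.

x+4

Euclidean algorithm in ℚ[x]:
  -3x^2-15x-12 = (-3x-3)(x+4) + (0)
The last nonzero remainder x+4 is already monic.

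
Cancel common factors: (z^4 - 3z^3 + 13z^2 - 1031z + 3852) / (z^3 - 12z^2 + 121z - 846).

Apply the Euclidean algorithm:
  z^4 - 3z^3 + 13z^2 - 1031z + 3852 = (z + 9)(z^3 - 12z^2 + 121z - 846) + (-1274z + 11466)
  z^3 - 12z^2 + 121z - 846 = (-(1/1274)z^2 + (3/1274)z - 47/637)(-1274z + 11466) + (0)
Last nonzero remainder: -1274z + 11466. Dividing through by -1274 gives the monic gcd z - 9.
Cancel z - 9 from numerator and denominator to get the reduced form.

(z^3 + 6z^2 + 67z - 428)/(z^2 - 3z + 94)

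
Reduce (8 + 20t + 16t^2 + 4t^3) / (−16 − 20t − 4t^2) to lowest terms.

(−2 − 3t − t^2)/(4 + t)

By polynomial division,
  4t^3 + 16t^2 + 20t + 8 = (−t + 1)(−4t^2 − 20t − 16) + (24t + 24)
  −4t^2 − 20t − 16 = (−(1/6)t − 2/3)(24t + 24) + (0)
Last nonzero remainder: 24t + 24. Dividing through by 24 gives the monic gcd t + 1.
Cancel t + 1 from numerator and denominator to get the reduced form.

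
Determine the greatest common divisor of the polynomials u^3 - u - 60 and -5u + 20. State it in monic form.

u - 4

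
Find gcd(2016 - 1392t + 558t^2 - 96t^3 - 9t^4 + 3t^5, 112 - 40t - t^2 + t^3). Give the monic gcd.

Repeated division with remainder:
  3t^5 - 9t^4 - 96t^3 + 558t^2 - 1392t + 2016 = (3t^2 - 6t + 18)(t^3 - t^2 - 40t + 112) + (0)
The last nonzero remainder t^3 - t^2 - 40t + 112 is already monic.

112 - 40t - t^2 + t^3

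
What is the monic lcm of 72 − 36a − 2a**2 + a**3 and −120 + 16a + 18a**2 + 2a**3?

Repeated division with remainder:
  a**3 − 2a**2 − 36a + 72 = (1/2)(2a**3 + 18a**2 + 16a − 120) + (−11a**2 − 44a + 132)
  2a**3 + 18a**2 + 16a − 120 = (−(2/11)a − 10/11)(−11a**2 − 44a + 132) + (0)
Last nonzero remainder: −11a**2 − 44a + 132. Dividing through by −11 gives the monic gcd a**2 + 4a − 12.
Then lcm(f, g) = f·g / gcd(f, g); expanding and making the result monic gives the answer.

360 − 108a − 46a**2 + 3a**3 + a**4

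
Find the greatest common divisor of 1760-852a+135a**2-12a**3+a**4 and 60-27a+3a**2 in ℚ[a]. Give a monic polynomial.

Euclidean algorithm in ℚ[a]:
  a**4-12a**3+135a**2-852a+1760 = ((1/3)a**2-a+88/3)(3a**2-27a+60) + (0)
Last nonzero remainder: 3a**2-27a+60. Dividing through by 3 gives the monic gcd a**2-9a+20.

20-9a+a**2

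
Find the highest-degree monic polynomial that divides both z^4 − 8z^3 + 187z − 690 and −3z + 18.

z − 6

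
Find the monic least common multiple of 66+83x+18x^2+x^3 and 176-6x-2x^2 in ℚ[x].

Apply the Euclidean algorithm:
  x^3+18x^2+83x+66 = (-(1/2)x-15/2)(-2x^2-6x+176) + (126x+1386)
  -2x^2-6x+176 = (-(1/63)x+8/63)(126x+1386) + (0)
Last nonzero remainder: 126x+1386. Dividing through by 126 gives the monic gcd x+11.
Then lcm(f, g) = f·g / gcd(f, g); expanding and making the result monic gives the answer.

-528-598x-61x^2+10x^3+x^4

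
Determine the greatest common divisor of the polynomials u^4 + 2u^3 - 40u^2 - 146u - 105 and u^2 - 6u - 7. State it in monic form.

Apply the Euclidean algorithm:
  u^4 + 2u^3 - 40u^2 - 146u - 105 = (u^2 + 8u + 15)(u^2 - 6u - 7) + (0)
The last nonzero remainder u^2 - 6u - 7 is already monic.

u^2 - 6u - 7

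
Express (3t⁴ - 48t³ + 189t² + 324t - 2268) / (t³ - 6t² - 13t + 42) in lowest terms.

(3t² - 36t + 108)/(t - 2)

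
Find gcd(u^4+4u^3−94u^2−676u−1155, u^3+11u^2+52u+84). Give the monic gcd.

By polynomial division,
  u^4+4u^3−94u^2−676u−1155 = (u−7)(u^3+11u^2+52u+84) + (−69u^2−396u−567)
  u^3+11u^2+52u+84 = (−(1/69)u−121/1587)(−69u^2−396u−567) + ((7189/529)u+21567/529)
  −69u^2−396u−567 = (−(36501/7189)u−14283/1027)((7189/529)u+21567/529) + (0)
Last nonzero remainder: (7189/529)u+21567/529. Dividing through by 7189/529 gives the monic gcd u+3.

u+3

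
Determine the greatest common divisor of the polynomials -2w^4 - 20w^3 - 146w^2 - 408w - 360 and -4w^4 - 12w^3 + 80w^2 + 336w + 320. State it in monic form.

w^2 + 4w + 4

Apply the Euclidean algorithm:
  -2w^4 - 20w^3 - 146w^2 - 408w - 360 = (1/2)(-4w^4 - 12w^3 + 80w^2 + 336w + 320) + (-14w^3 - 186w^2 - 576w - 520)
  -4w^4 - 12w^3 + 80w^2 + 336w + 320 = ((2/7)w - 144/49)(-14w^3 - 186w^2 - 576w - 520) + (-(14800/49)w^2 - (59200/49)w - 59200/49)
  -14w^3 - 186w^2 - 576w - 520 = ((343/7400)w + 637/1480)(-(14800/49)w^2 - (59200/49)w - 59200/49) + (0)
Last nonzero remainder: -(14800/49)w^2 - (59200/49)w - 59200/49. Dividing through by -14800/49 gives the monic gcd w^2 + 4w + 4.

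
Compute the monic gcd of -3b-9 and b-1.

1

Euclidean algorithm in ℚ[b]:
  -3b-9 = (-3)(b-1) + (-12)
  b-1 = (-(1/12)b+1/12)(-12) + (0)
The last nonzero remainder is the constant -12, so the polynomials are coprime and gcd = 1.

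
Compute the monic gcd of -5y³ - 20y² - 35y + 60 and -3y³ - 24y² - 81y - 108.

By polynomial division,
  -5y³ - 20y² - 35y + 60 = (5/3)(-3y³ - 24y² - 81y - 108) + (20y² + 100y + 240)
  -3y³ - 24y² - 81y - 108 = (-(3/20)y - 9/20)(20y² + 100y + 240) + (0)
Last nonzero remainder: 20y² + 100y + 240. Dividing through by 20 gives the monic gcd y² + 5y + 12.

y² + 5y + 12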